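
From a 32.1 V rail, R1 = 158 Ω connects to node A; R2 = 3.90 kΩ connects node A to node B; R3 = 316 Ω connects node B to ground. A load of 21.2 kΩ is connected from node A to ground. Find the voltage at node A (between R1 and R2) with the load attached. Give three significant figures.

Below node A the series string R2+R3 = 4216 Ω sits in parallel with the 21200 Ω load: 3517 Ω.
V_A = 32.1 × 3517/(158 + 3517) = 30.7 V.

V ≈ 30.7 V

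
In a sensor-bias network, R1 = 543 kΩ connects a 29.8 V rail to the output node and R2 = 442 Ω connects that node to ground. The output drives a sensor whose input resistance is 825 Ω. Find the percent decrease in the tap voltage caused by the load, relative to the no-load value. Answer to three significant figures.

The divider's output (Thévenin) resistance is R1‖R2 = 441.6 Ω.
Fractional drop under load = R_th/(R_th + R_L) = 441.6 / (441.6 + 825) = 0.3487.
So the output falls by 34.9 %.

34.9 %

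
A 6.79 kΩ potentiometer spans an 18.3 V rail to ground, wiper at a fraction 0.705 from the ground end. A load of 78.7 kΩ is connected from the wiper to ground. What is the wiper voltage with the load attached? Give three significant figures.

V ≈ 12.7 V

The wiper splits the pot into (1−α)R = 2.003 kΩ above and αR = 4.787 kΩ below.
Lower section ‖ load = 4.512 kΩ.
V_wiper = 18.3 × 4.512/(2.003 + 4.512) = 12.7 V.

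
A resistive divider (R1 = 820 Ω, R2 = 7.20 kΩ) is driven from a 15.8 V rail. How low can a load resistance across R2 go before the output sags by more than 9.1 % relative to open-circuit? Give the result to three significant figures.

R_L(min) ≈ 7.35 kΩ

Output resistance R_th = R1‖R2 = (820 × 7200)/8020 = 736.2 Ω.
The fractional drop is R_th/(R_th + R_L); requiring this ≤ 0.0910 gives R_L ≥ R_th(1/0.0910 − 1) = 736.2 × 9.989 = 7.35 kΩ.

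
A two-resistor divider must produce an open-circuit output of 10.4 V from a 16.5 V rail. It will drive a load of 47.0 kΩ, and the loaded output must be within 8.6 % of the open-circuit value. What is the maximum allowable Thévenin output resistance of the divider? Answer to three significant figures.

Loading drop = R_th/(R_th + R_L) ≤ 0.0860, so R_th ≤ R_L · ε/(1−ε) = 47.0 kΩ × 0.0860/0.9140 = 4.42 kΩ.

R_th ≤ 4.42 kΩ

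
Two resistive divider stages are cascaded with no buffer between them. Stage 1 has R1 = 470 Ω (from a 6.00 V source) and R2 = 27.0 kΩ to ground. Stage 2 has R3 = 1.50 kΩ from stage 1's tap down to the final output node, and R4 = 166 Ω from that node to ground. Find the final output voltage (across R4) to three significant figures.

Stage 2 presents R3+R4 = 1666 Ω as a load on stage 1's tap.
Stage 1's lower leg becomes R2‖(R3+R4) = 1569 Ω, so V_mid = 6.00 × 1569/2039 = 4.617 V.
Stage 2 is itself unloaded: V_out = V_mid × R4/(R3+R4) = 4.617 × 166/1666 = 0.460 V.

V_out ≈ 0.460 V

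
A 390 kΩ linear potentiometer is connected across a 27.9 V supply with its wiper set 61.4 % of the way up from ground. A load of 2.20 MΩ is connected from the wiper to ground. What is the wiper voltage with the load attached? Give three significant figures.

V ≈ 16.4 V

The wiper splits the pot into (1−α)R = 150.5 kΩ above and αR = 239.5 kΩ below.
Lower section ‖ load = 216.0 kΩ.
V_wiper = 27.9 × 216.0/(150.5 + 216.0) = 16.4 V.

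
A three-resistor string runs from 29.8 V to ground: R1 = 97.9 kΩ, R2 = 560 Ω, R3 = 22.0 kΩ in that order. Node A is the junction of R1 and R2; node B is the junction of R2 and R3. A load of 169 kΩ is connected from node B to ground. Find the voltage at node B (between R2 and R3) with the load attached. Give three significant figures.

At node B, R3 is in parallel with the load: R3‖R_L = 19470 Ω.
Below node A the resistance is R2 + (R3‖R_L) = 20030 Ω, so V_A = 29.8 × 20030/117900 = 5.061 V.
Then V_B = V_A × (R3‖R_L)/(R2 + R3‖R_L) = 5.061 × 19470/20030 = 4.92 V.

V ≈ 4.92 V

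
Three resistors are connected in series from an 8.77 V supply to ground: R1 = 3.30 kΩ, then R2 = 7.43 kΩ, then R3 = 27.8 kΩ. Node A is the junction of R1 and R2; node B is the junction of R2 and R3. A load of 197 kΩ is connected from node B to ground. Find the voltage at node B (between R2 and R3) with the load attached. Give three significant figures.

V ≈ 6.09 V

At node B, R3 is in parallel with the load: R3‖R_L = 24.36 kΩ.
Below node A the resistance is R2 + (R3‖R_L) = 31.79 kΩ, so V_A = 8.77 × 31.79/35.09 = 7.945 V.
Then V_B = V_A × (R3‖R_L)/(R2 + R3‖R_L) = 7.945 × 24.36/31.79 = 6.09 V.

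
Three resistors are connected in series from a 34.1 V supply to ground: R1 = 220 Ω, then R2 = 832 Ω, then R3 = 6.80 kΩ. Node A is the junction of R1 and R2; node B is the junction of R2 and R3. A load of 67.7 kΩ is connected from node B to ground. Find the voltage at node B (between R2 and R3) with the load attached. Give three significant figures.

At node B, R3 is in parallel with the load: R3‖R_L = 6179 Ω.
Below node A the resistance is R2 + (R3‖R_L) = 7011 Ω, so V_A = 34.1 × 7011/7231 = 33.06 V.
Then V_B = V_A × (R3‖R_L)/(R2 + R3‖R_L) = 33.06 × 6179/7011 = 29.1 V.

V ≈ 29.1 V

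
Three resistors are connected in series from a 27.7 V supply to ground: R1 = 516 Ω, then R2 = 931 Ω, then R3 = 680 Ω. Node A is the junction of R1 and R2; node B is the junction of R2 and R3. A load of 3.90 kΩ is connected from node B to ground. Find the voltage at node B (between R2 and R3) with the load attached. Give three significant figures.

V ≈ 7.92 V

At node B, R3 is in parallel with the load: R3‖R_L = 579.0 Ω.
Below node A the resistance is R2 + (R3‖R_L) = 1510 Ω, so V_A = 27.7 × 1510/2026 = 20.65 V.
Then V_B = V_A × (R3‖R_L)/(R2 + R3‖R_L) = 20.65 × 579.0/1510 = 7.92 V.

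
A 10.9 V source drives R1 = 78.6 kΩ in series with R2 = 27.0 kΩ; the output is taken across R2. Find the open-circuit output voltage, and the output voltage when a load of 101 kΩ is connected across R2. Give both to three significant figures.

Unloaded: 2.79 V; loaded: 2.32 V

Open-circuit: V = 10.9 × 27.0/(78.6 + 27.0) = 2.79 V.
With the load, R2 becomes R2‖R_L = 21.30 kΩ, so V = 10.9 × 21.30/99.90 = 2.32 V.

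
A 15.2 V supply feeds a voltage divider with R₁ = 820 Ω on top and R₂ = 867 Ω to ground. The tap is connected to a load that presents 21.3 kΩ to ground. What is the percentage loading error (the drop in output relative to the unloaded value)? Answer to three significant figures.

The divider's output (Thévenin) resistance is R₁‖R₂ = 421.4 Ω.
Fractional drop under load = R_th/(R_th + R_L) = 421.4 / (421.4 + 21300) = 0.01940.
So the output falls by 1.94 %.

1.94 %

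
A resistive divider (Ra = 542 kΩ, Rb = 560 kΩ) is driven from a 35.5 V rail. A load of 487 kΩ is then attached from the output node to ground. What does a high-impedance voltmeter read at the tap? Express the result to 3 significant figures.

The load sits in parallel with Rb: Rb‖R_L = (560 × 487) / (560 + 487) = 260.5 kΩ.
V_out = 35.5 × 260.5 / (542 + 260.5) = 35.5 × 260.5/802.5 = 11.5 V.
(Unloaded it would have been 18.0 V.)

V_out ≈ 11.5 V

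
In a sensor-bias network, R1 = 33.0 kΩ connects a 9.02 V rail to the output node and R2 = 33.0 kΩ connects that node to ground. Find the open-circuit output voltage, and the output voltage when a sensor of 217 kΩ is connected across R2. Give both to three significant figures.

Open-circuit: V = 9.02 × 33.0/(33.0 + 33.0) = 4.51 V.
With the load, R2 becomes R2‖R_L = 28.64 kΩ, so V = 9.02 × 28.64/61.64 = 4.19 V.

Unloaded: 4.51 V; loaded: 4.19 V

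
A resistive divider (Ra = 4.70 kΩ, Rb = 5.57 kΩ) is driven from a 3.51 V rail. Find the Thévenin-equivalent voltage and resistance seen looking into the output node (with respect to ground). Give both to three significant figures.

V_th = 1.90 V, R_th = 2.55 kΩ

V_th is the open-circuit tap voltage: 3.51 × 5.57/(4.70 + 5.57) = 1.90 V.
With the supply zeroed, Ra and Rb appear in parallel from the tap: R_th = Ra‖Rb = (4.70 × 5.57)/10.27 = 2.55 kΩ.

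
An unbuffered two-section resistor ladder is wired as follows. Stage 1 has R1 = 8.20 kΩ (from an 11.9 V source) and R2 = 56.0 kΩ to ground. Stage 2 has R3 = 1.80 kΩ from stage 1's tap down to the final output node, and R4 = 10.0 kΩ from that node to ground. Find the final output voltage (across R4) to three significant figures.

Stage 2 presents R3+R4 = 11.80 kΩ as a load on stage 1's tap.
Stage 1's lower leg becomes R2‖(R3+R4) = 9.746 kΩ, so V_mid = 11.9 × 9.746/17.95 = 6.463 V.
Stage 2 is itself unloaded: V_out = V_mid × R4/(R3+R4) = 6.463 × 10.0/11.80 = 5.48 V.

V_out ≈ 5.48 V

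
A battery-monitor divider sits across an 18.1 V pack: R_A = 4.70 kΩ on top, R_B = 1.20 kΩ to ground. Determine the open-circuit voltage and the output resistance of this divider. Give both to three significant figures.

V_th = 3.68 V, R_th = 956 Ω

V_th is the open-circuit tap voltage: 18.1 × 1.20/(4.70 + 1.20) = 3.68 V.
With the supply zeroed, R_A and R_B appear in parallel from the tap: R_th = R_A‖R_B = (4.70 × 1.20)/5.900 = 956 Ω.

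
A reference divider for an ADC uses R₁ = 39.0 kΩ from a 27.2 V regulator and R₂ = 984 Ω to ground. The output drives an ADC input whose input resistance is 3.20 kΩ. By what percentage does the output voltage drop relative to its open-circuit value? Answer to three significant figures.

23.1 %

The divider's output (Thévenin) resistance is R₁‖R₂ = 959.8 Ω.
Fractional drop under load = R_th/(R_th + R_L) = 959.8 / (959.8 + 3200) = 0.2307.
So the output falls by 23.1 %.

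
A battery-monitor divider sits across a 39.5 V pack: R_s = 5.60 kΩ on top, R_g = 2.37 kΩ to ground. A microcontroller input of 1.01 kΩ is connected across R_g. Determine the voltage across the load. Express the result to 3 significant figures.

The load sits in parallel with R_g: R_g‖R_L = (2.37 × 1.01) / (2.37 + 1.01) = 0.7082 kΩ.
V_out = 39.5 × 0.7082 / (5.60 + 0.7082) = 39.5 × 0.7082/6.308 = 4.43 V.

V_out ≈ 4.43 V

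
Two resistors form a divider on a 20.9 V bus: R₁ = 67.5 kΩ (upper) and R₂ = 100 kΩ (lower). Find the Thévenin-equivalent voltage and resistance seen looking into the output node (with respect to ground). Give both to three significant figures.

V_th is the open-circuit tap voltage: 20.9 × 100/(67.5 + 100) = 12.5 V.
With the supply zeroed, R₁ and R₂ appear in parallel from the tap: R_th = R₁‖R₂ = (67.5 × 100)/167.5 = 40.3 kΩ.

V_th = 12.5 V, R_th = 40.3 kΩ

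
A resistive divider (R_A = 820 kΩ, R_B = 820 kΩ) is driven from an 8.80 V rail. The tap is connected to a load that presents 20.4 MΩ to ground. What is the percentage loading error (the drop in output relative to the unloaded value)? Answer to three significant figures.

The divider's output (Thévenin) resistance is R_A‖R_B = 410.0 kΩ.
Fractional drop under load = R_th/(R_th + R_L) = 410.0 / (410.0 + 20400) = 0.01970.
So the output falls by 1.97 %.

1.97 %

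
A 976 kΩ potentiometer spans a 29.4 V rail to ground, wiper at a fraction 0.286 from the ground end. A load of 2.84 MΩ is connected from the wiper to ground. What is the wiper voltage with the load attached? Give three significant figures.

V ≈ 7.86 V

The wiper splits the pot into (1−α)R = 696.9 kΩ above and αR = 279.1 kΩ below.
Lower section ‖ load = 254.2 kΩ.
V_wiper = 29.4 × 254.2/(696.9 + 254.2) = 7.86 V.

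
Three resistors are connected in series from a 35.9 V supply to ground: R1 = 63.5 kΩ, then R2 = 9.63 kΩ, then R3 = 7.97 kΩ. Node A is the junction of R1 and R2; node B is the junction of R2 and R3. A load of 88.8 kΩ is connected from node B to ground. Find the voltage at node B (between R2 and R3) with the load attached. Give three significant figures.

V ≈ 3.26 V

At node B, R3 is in parallel with the load: R3‖R_L = 7.314 kΩ.
Below node A the resistance is R2 + (R3‖R_L) = 16.94 kΩ, so V_A = 35.9 × 16.94/80.44 = 7.562 V.
Then V_B = V_A × (R3‖R_L)/(R2 + R3‖R_L) = 7.562 × 7.314/16.94 = 3.26 V.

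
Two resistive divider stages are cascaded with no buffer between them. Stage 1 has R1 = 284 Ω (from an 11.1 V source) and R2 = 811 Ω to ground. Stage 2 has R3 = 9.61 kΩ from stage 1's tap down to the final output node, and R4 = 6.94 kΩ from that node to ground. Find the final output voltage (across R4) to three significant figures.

Stage 2 presents R3+R4 = 16550 Ω as a load on stage 1's tap.
Stage 1's lower leg becomes R2‖(R3+R4) = 773.1 Ω, so V_mid = 11.1 × 773.1/1057 = 8.118 V.
Stage 2 is itself unloaded: V_out = V_mid × R4/(R3+R4) = 8.118 × 6940/16550 = 3.40 V.

V_out ≈ 3.40 V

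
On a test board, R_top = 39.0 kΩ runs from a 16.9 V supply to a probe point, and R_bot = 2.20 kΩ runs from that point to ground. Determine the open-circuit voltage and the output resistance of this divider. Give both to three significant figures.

V_th is the open-circuit tap voltage: 16.9 × 2.20/(39.0 + 2.20) = 0.902 V.
With the supply zeroed, R_top and R_bot appear in parallel from the tap: R_th = R_top‖R_bot = (39.0 × 2.20)/41.20 = 2.08 kΩ.

V_th = 0.902 V, R_th = 2.08 kΩ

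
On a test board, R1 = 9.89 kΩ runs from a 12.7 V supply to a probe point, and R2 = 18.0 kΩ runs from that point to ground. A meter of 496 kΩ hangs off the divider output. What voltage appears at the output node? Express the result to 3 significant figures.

V_out ≈ 8.09 V

The load sits in parallel with R2: R2‖R_L = (18.0 × 496) / (18.0 + 496) = 17.37 kΩ.
V_out = 12.7 × 17.37 / (9.89 + 17.37) = 12.7 × 17.37/27.26 = 8.09 V.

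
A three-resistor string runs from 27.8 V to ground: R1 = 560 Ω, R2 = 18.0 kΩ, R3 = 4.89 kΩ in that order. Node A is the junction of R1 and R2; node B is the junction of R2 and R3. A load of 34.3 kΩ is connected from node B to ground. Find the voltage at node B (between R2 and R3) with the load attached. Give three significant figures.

At node B, R3 is in parallel with the load: R3‖R_L = 4280 Ω.
Below node A the resistance is R2 + (R3‖R_L) = 22280 Ω, so V_A = 27.8 × 22280/22840 = 27.12 V.
Then V_B = V_A × (R3‖R_L)/(R2 + R3‖R_L) = 27.12 × 4280/22280 = 5.21 V.

V ≈ 5.21 V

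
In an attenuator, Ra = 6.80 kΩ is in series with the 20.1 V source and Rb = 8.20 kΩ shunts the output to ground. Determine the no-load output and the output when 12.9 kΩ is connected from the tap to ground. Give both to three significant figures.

Open-circuit: V = 20.1 × 8.20/(6.80 + 8.20) = 11.0 V.
With the load, Rb becomes Rb‖R_L = 5.013 kΩ, so V = 20.1 × 5.013/11.81 = 8.53 V.

Unloaded: 11.0 V; loaded: 8.53 V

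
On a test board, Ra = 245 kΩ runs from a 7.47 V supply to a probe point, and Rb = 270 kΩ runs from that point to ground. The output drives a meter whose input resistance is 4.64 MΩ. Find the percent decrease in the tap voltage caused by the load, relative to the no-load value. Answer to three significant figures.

The divider's output (Thévenin) resistance is Ra‖Rb = 128.4 kΩ.
Fractional drop under load = R_th/(R_th + R_L) = 128.4 / (128.4 + 4640) = 0.02694.
So the output falls by 2.69 %.

2.69 %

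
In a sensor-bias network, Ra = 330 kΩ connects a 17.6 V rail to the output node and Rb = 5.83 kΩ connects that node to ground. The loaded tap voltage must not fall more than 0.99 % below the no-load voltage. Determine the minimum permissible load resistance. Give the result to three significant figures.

R_L(min) ≈ 573 kΩ

Output resistance R_th = Ra‖Rb = (330 × 5.83)/335.8 = 5.729 kΩ.
The fractional drop is R_th/(R_th + R_L); requiring this ≤ 0.00990 gives R_L ≥ R_th(1/0.00990 − 1) = 5.729 × 100.0 = 573 kΩ.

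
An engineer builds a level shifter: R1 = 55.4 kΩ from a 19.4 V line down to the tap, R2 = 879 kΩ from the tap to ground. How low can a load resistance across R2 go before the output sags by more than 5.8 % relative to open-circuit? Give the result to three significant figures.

R_L(min) ≈ 846 kΩ

Output resistance R_th = R1‖R2 = (55.4 × 879)/934.4 = 52.12 kΩ.
The fractional drop is R_th/(R_th + R_L); requiring this ≤ 0.0580 gives R_L ≥ R_th(1/0.0580 − 1) = 52.12 × 16.24 = 846 kΩ.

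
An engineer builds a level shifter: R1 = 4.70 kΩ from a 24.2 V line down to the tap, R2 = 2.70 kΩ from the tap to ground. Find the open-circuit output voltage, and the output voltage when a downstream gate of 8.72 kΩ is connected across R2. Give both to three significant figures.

Open-circuit: V = 24.2 × 2.70/(4.70 + 2.70) = 8.83 V.
With the load, R2 becomes R2‖R_L = 2.062 kΩ, so V = 24.2 × 2.062/6.762 = 7.38 V.

Unloaded: 8.83 V; loaded: 7.38 V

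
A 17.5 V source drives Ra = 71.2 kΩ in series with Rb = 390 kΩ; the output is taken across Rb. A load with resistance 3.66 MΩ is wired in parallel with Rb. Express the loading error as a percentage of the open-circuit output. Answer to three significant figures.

1.62 %

The divider's output (Thévenin) resistance is Ra‖Rb = 60.21 kΩ.
Fractional drop under load = R_th/(R_th + R_L) = 60.21 / (60.21 + 3660) = 0.01618.
So the output falls by 1.62 %.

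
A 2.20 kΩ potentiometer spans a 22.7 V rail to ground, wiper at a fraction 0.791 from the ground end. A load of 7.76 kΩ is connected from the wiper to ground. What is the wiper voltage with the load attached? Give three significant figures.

The wiper splits the pot into (1−α)R = 459.8 Ω above and αR = 1740 Ω below.
Lower section ‖ load = 1421 Ω.
V_wiper = 22.7 × 1421/(459.8 + 1421) = 17.2 V.

V ≈ 17.2 V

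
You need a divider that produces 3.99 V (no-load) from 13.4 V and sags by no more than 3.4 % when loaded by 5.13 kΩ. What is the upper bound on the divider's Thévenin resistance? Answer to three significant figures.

Loading drop = R_th/(R_th + R_L) ≤ 0.0340, so R_th ≤ R_L · ε/(1−ε) = 5.13 kΩ × 0.0340/0.9660 = 181 Ω.
(Any R1, R2 with R2/(R1+R2) = 0.298 and R1‖R2 ≤ 181 Ω will meet the spec.)

R_th ≤ 181 Ω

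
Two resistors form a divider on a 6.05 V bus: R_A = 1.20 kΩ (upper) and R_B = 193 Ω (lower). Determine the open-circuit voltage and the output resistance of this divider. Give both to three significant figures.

V_th is the open-circuit tap voltage: 6.05 × 193/(1200 + 193) = 0.838 V.
With the supply zeroed, R_A and R_B appear in parallel from the tap: R_th = R_A‖R_B = (1200 × 193)/1393 = 166 Ω.

V_th = 0.838 V, R_th = 166 Ω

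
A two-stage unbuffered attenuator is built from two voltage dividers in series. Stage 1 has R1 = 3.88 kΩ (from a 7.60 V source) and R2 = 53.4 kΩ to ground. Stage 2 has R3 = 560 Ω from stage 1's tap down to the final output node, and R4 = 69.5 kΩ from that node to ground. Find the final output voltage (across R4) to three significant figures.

Stage 2 presents R3+R4 = 70060 Ω as a load on stage 1's tap.
Stage 1's lower leg becomes R2‖(R3+R4) = 30300 Ω, so V_mid = 7.60 × 30300/34180 = 6.737 V.
Stage 2 is itself unloaded: V_out = V_mid × R4/(R3+R4) = 6.737 × 69500/70060 = 6.68 V.

V_out ≈ 6.68 V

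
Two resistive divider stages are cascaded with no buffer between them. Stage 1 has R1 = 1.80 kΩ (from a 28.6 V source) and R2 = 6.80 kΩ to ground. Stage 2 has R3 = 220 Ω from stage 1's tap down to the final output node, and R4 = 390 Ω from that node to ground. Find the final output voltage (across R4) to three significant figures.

Stage 2 presents R3+R4 = 610.0 Ω as a load on stage 1's tap.
Stage 1's lower leg becomes R2‖(R3+R4) = 559.8 Ω, so V_mid = 28.6 × 559.8/2360 = 6.784 V.
Stage 2 is itself unloaded: V_out = V_mid × R4/(R3+R4) = 6.784 × 390/610.0 = 4.34 V.

V_out ≈ 4.34 V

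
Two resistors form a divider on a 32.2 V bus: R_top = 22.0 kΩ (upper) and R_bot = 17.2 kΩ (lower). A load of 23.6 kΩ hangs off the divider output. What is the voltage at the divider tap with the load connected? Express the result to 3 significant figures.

The load sits in parallel with R_bot: R_bot‖R_L = (17.2 × 23.6) / (17.2 + 23.6) = 9.949 kΩ.
V_out = 32.2 × 9.949 / (22.0 + 9.949) = 32.2 × 9.949/31.95 = 10.0 V.

V_out ≈ 10.0 V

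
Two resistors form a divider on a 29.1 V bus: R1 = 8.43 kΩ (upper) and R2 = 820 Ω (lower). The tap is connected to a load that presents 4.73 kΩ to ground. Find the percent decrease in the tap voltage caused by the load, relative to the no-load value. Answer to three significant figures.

13.6 %

Unloaded V = 29.1 × 820/9250 = 2.5797 V.
Loaded: R2‖R_L = 698.8 Ω, giving V = 29.1 × 698.8/9129 = 2.2277 V.
Drop = (2.5797 − 2.2277) / 2.5797 = 13.6 %.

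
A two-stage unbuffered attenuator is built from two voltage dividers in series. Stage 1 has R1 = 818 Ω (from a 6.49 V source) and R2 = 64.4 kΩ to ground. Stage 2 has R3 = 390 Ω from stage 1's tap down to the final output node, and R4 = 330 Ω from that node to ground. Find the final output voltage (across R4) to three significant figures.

V_out ≈ 1.38 V

Stage 2 presents R3+R4 = 720.0 Ω as a load on stage 1's tap.
Stage 1's lower leg becomes R2‖(R3+R4) = 712.0 Ω, so V_mid = 6.49 × 712.0/1530 = 3.020 V.
Stage 2 is itself unloaded: V_out = V_mid × R4/(R3+R4) = 3.020 × 330/720.0 = 1.38 V.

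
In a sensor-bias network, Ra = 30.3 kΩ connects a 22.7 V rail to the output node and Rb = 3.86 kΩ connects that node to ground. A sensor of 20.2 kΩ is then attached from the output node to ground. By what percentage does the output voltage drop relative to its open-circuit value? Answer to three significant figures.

14.5 %

The divider's output (Thévenin) resistance is Ra‖Rb = 3.424 kΩ.
Fractional drop under load = R_th/(R_th + R_L) = 3.424 / (3.424 + 20.2) = 0.1449.
So the output falls by 14.5 %.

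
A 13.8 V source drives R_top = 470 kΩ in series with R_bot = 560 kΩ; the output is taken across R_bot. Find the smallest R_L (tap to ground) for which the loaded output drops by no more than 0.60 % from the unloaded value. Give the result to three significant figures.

R_L(min) ≈ 42.3 MΩ

Output resistance R_th = R_top‖R_bot = (470 × 560)/1030 = 255.5 kΩ.
The fractional drop is R_th/(R_th + R_L); requiring this ≤ 0.00600 gives R_L ≥ R_th(1/0.00600 − 1) = 255.5 × 165.7 = 42.3 MΩ.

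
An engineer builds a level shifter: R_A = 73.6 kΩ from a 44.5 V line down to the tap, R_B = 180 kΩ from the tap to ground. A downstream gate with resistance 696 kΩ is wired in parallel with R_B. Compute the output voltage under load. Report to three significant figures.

V_out ≈ 29.4 V

The load sits in parallel with R_B: R_B‖R_L = (180 × 696) / (180 + 696) = 143.0 kΩ.
V_out = 44.5 × 143.0 / (73.6 + 143.0) = 44.5 × 143.0/216.6 = 29.4 V.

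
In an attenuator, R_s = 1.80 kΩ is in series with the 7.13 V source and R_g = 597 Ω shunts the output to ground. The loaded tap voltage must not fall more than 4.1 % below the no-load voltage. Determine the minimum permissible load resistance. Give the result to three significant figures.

Output resistance R_th = R_s‖R_g = (1800 × 597)/2397 = 448.3 Ω.
The fractional drop is R_th/(R_th + R_L); requiring this ≤ 0.0410 gives R_L ≥ R_th(1/0.0410 − 1) = 448.3 × 23.39 = 10.5 kΩ.

R_L(min) ≈ 10.5 kΩ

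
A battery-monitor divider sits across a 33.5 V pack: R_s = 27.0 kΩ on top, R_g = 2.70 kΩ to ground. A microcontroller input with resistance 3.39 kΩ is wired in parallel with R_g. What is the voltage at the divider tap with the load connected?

The load sits in parallel with R_g: R_g‖R_L = (2.70 × 3.39) / (2.70 + 3.39) = 1.503 kΩ.
V_out = 33.5 × 1.503 / (27.0 + 1.503) = 33.5 × 1.503/28.50 = 1.77 V.

V_out ≈ 1.77 V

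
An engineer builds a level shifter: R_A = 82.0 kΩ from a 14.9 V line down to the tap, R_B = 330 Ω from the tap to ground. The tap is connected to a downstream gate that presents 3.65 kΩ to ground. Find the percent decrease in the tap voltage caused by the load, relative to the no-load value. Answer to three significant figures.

8.26 %

Unloaded V = 14.9 × 330/82330 = 0.059723 V.
Loaded: R_B‖R_L = 302.6 Ω, giving V = 14.9 × 302.6/82300 = 0.054789 V.
Drop = (0.059723 − 0.054789) / 0.059723 = 8.26 %.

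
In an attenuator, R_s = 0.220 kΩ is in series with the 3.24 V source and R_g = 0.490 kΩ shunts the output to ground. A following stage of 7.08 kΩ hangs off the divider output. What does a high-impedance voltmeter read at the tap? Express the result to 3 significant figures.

The load sits in parallel with R_g: R_g‖R_L = (490 × 7080) / (490 + 7080) = 458.3 Ω.
V_out = 3.24 × 458.3 / (220 + 458.3) = 3.24 × 458.3/678.3 = 2.19 V.

V_out ≈ 2.19 V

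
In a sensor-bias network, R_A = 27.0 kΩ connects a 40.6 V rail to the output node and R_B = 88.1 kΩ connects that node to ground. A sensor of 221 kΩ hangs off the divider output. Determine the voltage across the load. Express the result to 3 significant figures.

V_out ≈ 28.4 V

The load sits in parallel with R_B: R_B‖R_L = (88.1 × 221) / (88.1 + 221) = 62.99 kΩ.
V_out = 40.6 × 62.99 / (27.0 + 62.99) = 40.6 × 62.99/89.99 = 28.4 V.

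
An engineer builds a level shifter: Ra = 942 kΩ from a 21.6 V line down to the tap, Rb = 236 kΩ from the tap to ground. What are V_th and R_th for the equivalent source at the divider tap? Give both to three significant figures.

V_th is the open-circuit tap voltage: 21.6 × 236/(942 + 236) = 4.33 V.
With the supply zeroed, Ra and Rb appear in parallel from the tap: R_th = Ra‖Rb = (942 × 236)/1178 = 189 kΩ.

V_th = 4.33 V, R_th = 189 kΩ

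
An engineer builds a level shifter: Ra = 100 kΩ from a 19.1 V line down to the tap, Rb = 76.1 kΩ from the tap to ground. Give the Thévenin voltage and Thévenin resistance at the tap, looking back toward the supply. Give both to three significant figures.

V_th = 8.25 V, R_th = 43.2 kΩ

V_th is the open-circuit tap voltage: 19.1 × 76.1/(100 + 76.1) = 8.25 V.
With the supply zeroed, Ra and Rb appear in parallel from the tap: R_th = Ra‖Rb = (100 × 76.1)/176.1 = 43.2 kΩ.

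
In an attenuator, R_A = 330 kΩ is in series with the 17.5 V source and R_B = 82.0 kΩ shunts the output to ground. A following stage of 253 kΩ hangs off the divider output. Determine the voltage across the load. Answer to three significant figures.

The load sits in parallel with R_B: R_B‖R_L = (82.0 × 253) / (82.0 + 253) = 61.93 kΩ.
V_out = 17.5 × 61.93 / (330 + 61.93) = 17.5 × 61.93/391.9 = 2.77 V.

V_out ≈ 2.77 V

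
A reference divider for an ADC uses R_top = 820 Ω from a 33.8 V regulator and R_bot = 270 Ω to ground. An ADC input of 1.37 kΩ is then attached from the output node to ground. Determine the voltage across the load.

V_out ≈ 7.29 V

The load sits in parallel with R_bot: R_bot‖R_L = (270 × 1370) / (270 + 1370) = 225.5 Ω.
V_out = 33.8 × 225.5 / (820 + 225.5) = 33.8 × 225.5/1046 = 7.29 V.
(Unloaded it would have been 8.37 V.)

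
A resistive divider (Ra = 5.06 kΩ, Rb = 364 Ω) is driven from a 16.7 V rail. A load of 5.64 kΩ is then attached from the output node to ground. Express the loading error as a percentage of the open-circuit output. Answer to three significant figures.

The divider's output (Thévenin) resistance is Ra‖Rb = 339.6 Ω.
Fractional drop under load = R_th/(R_th + R_L) = 339.6 / (339.6 + 5640) = 0.05679.
So the output falls by 5.68 %.

5.68 %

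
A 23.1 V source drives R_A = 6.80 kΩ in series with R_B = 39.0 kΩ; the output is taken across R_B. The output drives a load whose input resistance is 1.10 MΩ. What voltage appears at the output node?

The load sits in parallel with R_B: R_B‖R_L = (39.0 × 1100) / (39.0 + 1100) = 37.66 kΩ.
V_out = 23.1 × 37.66 / (6.80 + 37.66) = 23.1 × 37.66/44.46 = 19.6 V.

V_out ≈ 19.6 V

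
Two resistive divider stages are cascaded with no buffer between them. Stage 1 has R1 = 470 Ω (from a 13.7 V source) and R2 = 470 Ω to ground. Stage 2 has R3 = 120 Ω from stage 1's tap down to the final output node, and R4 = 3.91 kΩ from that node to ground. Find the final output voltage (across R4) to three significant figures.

Stage 2 presents R3+R4 = 4030 Ω as a load on stage 1's tap.
Stage 1's lower leg becomes R2‖(R3+R4) = 420.9 Ω, so V_mid = 13.7 × 420.9/890.9 = 6.473 V.
Stage 2 is itself unloaded: V_out = V_mid × R4/(R3+R4) = 6.473 × 3910/4030 = 6.28 V.

V_out ≈ 6.28 V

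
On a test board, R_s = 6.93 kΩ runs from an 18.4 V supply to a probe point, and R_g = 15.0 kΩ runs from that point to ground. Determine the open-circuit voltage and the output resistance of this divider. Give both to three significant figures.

V_th is the open-circuit tap voltage: 18.4 × 15.0/(6.93 + 15.0) = 12.6 V.
With the supply zeroed, R_s and R_g appear in parallel from the tap: R_th = R_s‖R_g = (6.93 × 15.0)/21.93 = 4.74 kΩ.

V_th = 12.6 V, R_th = 4.74 kΩ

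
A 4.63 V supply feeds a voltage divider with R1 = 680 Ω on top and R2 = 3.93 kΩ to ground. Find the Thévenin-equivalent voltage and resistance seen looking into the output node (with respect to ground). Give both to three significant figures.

V_th is the open-circuit tap voltage: 4.63 × 3930/(680 + 3930) = 3.95 V.
With the supply zeroed, R1 and R2 appear in parallel from the tap: R_th = R1‖R2 = (680 × 3930)/4610 = 580 Ω.

V_th = 3.95 V, R_th = 580 Ω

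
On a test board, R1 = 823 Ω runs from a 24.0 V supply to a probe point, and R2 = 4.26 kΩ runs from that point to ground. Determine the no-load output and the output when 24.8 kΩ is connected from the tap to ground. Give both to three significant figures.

Unloaded: 20.1 V; loaded: 19.6 V

Open-circuit: V = 24.0 × 4260/(823 + 4260) = 20.1 V.
With the load, R2 becomes R2‖R_L = 3636 Ω, so V = 24.0 × 3636/4459 = 19.6 V.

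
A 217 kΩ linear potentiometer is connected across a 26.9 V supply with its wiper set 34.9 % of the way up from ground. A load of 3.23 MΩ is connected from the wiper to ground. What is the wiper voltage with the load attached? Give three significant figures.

V ≈ 9.25 V

The wiper splits the pot into (1−α)R = 141.3 kΩ above and αR = 75.73 kΩ below.
Lower section ‖ load = 74.00 kΩ.
V_wiper = 26.9 × 74.00/(141.3 + 74.00) = 9.25 V.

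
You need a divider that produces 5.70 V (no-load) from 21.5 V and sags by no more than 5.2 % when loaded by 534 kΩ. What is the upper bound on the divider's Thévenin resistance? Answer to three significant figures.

R_th ≤ 29.3 kΩ

Loading drop = R_th/(R_th + R_L) ≤ 0.0520, so R_th ≤ R_L · ε/(1−ε) = 534 kΩ × 0.0520/0.9480 = 29.3 kΩ.
(Any R1, R2 with R2/(R1+R2) = 0.265 and R1‖R2 ≤ 29.3 kΩ will meet the spec.)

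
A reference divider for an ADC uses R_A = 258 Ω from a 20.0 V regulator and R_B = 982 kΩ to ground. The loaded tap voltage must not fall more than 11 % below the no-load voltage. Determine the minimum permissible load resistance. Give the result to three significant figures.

Output resistance R_th = R_A‖R_B = (258 × 982000)/982300 = 257.9 Ω.
The fractional drop is R_th/(R_th + R_L); requiring this ≤ 0.110 gives R_L ≥ R_th(1/0.110 − 1) = 257.9 × 8.091 = 2.09 kΩ.

R_L(min) ≈ 2.09 kΩ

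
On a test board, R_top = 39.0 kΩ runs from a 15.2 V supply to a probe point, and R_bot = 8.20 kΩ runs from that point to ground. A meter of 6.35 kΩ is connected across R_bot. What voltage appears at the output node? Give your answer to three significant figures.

The load sits in parallel with R_bot: R_bot‖R_L = (8.20 × 6.35) / (8.20 + 6.35) = 3.579 kΩ.
V_out = 15.2 × 3.579 / (39.0 + 3.579) = 15.2 × 3.579/42.58 = 1.28 V.

V_out ≈ 1.28 V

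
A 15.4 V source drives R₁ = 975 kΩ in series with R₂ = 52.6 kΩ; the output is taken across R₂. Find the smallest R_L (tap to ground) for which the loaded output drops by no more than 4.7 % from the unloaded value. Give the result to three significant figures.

R_L(min) ≈ 1.01 MΩ

Output resistance R_th = R₁‖R₂ = (975 × 52.6)/1028 = 49.91 kΩ.
The fractional drop is R_th/(R_th + R_L); requiring this ≤ 0.0470 gives R_L ≥ R_th(1/0.0470 − 1) = 49.91 × 20.28 = 1.01 MΩ.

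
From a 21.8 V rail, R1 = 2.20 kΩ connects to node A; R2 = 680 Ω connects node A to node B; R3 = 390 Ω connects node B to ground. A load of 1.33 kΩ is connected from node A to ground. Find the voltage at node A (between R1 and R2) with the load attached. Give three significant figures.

V ≈ 4.63 V

Below node A the series string R2+R3 = 1070 Ω sits in parallel with the 1330 Ω load: 593.0 Ω.
V_A = 21.8 × 593.0/(2200 + 593.0) = 4.63 V.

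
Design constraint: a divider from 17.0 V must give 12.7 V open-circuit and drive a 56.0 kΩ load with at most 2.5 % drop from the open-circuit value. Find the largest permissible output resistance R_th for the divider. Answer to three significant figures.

R_th ≤ 1.44 kΩ

Loading drop = R_th/(R_th + R_L) ≤ 0.0250, so R_th ≤ R_L · ε/(1−ε) = 56.0 kΩ × 0.0250/0.9750 = 1.44 kΩ.
(Any R1, R2 with R2/(R1+R2) = 0.747 and R1‖R2 ≤ 1.44 kΩ will meet the spec.)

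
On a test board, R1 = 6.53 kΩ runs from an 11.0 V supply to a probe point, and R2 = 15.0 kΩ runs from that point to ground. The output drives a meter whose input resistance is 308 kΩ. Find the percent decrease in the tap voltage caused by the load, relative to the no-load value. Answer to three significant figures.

The divider's output (Thévenin) resistance is R1‖R2 = 4.549 kΩ.
Fractional drop under load = R_th/(R_th + R_L) = 4.549 / (4.549 + 308) = 0.01456.
So the output falls by 1.46 %.

1.46 %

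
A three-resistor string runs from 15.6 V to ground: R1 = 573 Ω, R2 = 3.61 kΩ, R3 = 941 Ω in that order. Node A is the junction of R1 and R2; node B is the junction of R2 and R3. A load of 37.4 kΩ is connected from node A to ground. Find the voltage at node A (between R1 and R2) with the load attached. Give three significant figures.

Below node A the series string R2+R3 = 4551 Ω sits in parallel with the 37400 Ω load: 4057 Ω.
V_A = 15.6 × 4057/(573 + 4057) = 13.7 V.

V ≈ 13.7 V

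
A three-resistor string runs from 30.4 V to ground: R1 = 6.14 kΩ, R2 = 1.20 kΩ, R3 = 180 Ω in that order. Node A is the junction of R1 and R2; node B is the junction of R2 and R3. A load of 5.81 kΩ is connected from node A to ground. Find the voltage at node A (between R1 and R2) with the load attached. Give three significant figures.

V ≈ 4.67 V

Below node A the series string R2+R3 = 1380 Ω sits in parallel with the 5810 Ω load: 1115 Ω.
V_A = 30.4 × 1115/(6140 + 1115) = 4.67 V.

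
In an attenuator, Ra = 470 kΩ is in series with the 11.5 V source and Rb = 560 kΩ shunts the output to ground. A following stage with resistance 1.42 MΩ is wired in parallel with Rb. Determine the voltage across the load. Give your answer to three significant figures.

V_out ≈ 5.30 V

The load sits in parallel with Rb: Rb‖R_L = (560 × 1420) / (560 + 1420) = 401.6 kΩ.
V_out = 11.5 × 401.6 / (470 + 401.6) = 11.5 × 401.6/871.6 = 5.30 V.
(Unloaded it would have been 6.25 V.)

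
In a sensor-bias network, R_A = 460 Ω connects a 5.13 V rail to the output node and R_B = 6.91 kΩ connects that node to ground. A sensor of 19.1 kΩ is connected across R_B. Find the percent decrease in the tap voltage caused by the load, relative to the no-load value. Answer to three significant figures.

2.21 %

The divider's output (Thévenin) resistance is R_A‖R_B = 431.3 Ω.
Fractional drop under load = R_th/(R_th + R_L) = 431.3 / (431.3 + 19100) = 0.02208.
So the output falls by 2.21 %.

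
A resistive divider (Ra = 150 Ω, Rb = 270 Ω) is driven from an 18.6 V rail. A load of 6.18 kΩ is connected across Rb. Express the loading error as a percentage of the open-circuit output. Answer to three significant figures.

1.54 %

The divider's output (Thévenin) resistance is Ra‖Rb = 96.43 Ω.
Fractional drop under load = R_th/(R_th + R_L) = 96.43 / (96.43 + 6180) = 0.01536.
So the output falls by 1.54 %.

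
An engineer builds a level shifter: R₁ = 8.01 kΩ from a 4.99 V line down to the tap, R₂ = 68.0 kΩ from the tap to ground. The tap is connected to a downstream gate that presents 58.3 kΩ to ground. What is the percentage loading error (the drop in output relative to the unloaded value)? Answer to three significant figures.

10.9 %

The divider's output (Thévenin) resistance is R₁‖R₂ = 7.166 kΩ.
Fractional drop under load = R_th/(R_th + R_L) = 7.166 / (7.166 + 58.3) = 0.1095.
So the output falls by 10.9 %.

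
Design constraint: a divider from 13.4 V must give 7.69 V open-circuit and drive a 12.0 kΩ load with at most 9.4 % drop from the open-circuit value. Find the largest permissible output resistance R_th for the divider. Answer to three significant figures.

Loading drop = R_th/(R_th + R_L) ≤ 0.0940, so R_th ≤ R_L · ε/(1−ε) = 12.0 kΩ × 0.0940/0.9060 = 1.25 kΩ.

R_th ≤ 1.25 kΩ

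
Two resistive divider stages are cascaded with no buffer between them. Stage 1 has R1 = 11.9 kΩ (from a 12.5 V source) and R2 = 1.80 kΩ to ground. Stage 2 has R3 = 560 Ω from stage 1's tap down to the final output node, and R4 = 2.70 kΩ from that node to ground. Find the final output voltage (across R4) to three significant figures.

V_out ≈ 0.919 V

Stage 2 presents R3+R4 = 3260 Ω as a load on stage 1's tap.
Stage 1's lower leg becomes R2‖(R3+R4) = 1160 Ω, so V_mid = 12.5 × 1160/13060 = 1.110 V.
Stage 2 is itself unloaded: V_out = V_mid × R4/(R3+R4) = 1.110 × 2700/3260 = 0.919 V.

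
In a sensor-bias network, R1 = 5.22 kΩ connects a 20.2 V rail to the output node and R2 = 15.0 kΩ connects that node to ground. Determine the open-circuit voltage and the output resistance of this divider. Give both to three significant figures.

V_th = 15.0 V, R_th = 3.87 kΩ

V_th is the open-circuit tap voltage: 20.2 × 15.0/(5.22 + 15.0) = 15.0 V.
With the supply zeroed, R1 and R2 appear in parallel from the tap: R_th = R1‖R2 = (5.22 × 15.0)/20.22 = 3.87 kΩ.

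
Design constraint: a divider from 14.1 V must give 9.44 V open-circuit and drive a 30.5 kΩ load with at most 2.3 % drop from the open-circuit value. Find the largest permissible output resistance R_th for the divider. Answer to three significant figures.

R_th ≤ 718 Ω

Loading drop = R_th/(R_th + R_L) ≤ 0.0230, so R_th ≤ R_L · ε/(1−ε) = 30.5 kΩ × 0.0230/0.9770 = 718 Ω.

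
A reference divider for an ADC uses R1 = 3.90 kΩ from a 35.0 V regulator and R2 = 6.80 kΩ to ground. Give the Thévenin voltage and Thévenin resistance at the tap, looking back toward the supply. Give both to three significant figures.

V_th is the open-circuit tap voltage: 35.0 × 6.80/(3.90 + 6.80) = 22.2 V.
With the supply zeroed, R1 and R2 appear in parallel from the tap: R_th = R1‖R2 = (3.90 × 6.80)/10.70 = 2.48 kΩ.

V_th = 22.2 V, R_th = 2.48 kΩ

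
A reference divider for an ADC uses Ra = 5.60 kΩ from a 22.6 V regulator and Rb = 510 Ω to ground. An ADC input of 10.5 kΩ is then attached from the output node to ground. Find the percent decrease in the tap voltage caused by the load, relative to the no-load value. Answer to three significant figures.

The divider's output (Thévenin) resistance is Ra‖Rb = 467.4 Ω.
Fractional drop under load = R_th/(R_th + R_L) = 467.4 / (467.4 + 10500) = 0.04262.
So the output falls by 4.26 %.

4.26 %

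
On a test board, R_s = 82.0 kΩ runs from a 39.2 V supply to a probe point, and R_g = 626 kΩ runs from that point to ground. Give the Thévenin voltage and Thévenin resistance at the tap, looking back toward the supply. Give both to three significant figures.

V_th = 34.7 V, R_th = 72.5 kΩ

V_th is the open-circuit tap voltage: 39.2 × 626/(82.0 + 626) = 34.7 V.
With the supply zeroed, R_s and R_g appear in parallel from the tap: R_th = R_s‖R_g = (82.0 × 626)/708.0 = 72.5 kΩ.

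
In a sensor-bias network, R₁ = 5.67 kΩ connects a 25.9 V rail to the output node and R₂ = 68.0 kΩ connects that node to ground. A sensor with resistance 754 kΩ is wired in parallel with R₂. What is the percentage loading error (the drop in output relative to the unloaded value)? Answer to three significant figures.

0.689 %

The divider's output (Thévenin) resistance is R₁‖R₂ = 5.234 kΩ.
Fractional drop under load = R_th/(R_th + R_L) = 5.234 / (5.234 + 754) = 0.006893.
So the output falls by 0.689 %.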